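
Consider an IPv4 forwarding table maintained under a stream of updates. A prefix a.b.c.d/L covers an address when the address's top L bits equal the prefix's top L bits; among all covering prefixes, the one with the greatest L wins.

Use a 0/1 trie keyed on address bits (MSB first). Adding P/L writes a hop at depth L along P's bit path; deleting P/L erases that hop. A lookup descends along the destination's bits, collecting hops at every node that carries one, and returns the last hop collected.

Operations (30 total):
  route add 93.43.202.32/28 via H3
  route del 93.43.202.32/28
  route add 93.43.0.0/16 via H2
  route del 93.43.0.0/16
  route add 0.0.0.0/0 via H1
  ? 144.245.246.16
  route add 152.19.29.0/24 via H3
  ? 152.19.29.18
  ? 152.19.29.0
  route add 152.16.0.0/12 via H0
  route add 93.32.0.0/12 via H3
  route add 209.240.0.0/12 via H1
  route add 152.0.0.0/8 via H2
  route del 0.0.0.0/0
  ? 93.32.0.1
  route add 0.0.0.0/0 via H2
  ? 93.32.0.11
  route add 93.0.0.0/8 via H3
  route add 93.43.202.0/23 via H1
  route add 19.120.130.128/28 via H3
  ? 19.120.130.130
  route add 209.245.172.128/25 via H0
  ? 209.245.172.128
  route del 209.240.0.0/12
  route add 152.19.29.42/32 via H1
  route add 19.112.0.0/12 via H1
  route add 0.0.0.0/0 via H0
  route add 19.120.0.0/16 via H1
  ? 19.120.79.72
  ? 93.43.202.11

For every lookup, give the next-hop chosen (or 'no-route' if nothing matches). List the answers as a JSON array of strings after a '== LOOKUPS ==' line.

Apply in order:
  add 93.43.202.32/28 -> H3 at depth 28
  del 93.43.202.32/28 (clear depth 28)
  add 93.43.0.0/16 -> H2 at depth 16
  del 93.43.0.0/16 (clear depth 16)
  add 0.0.0.0/0 -> H1 at depth 0
  ? 144.245.246.16  path d0:H1  best=H1
  add 152.19.29.0/24 -> H3 at depth 24
  ? 152.19.29.18  path d0:H1→d1:-→d2:-→d3:-→d4:-→d5:-→d6:-→d7:-→d8:-→d9:-→d10:-→d11:-→d12:-→d13:-→d14:-→d15:-→d16:-→d17:-→d18:-→d19:-→d20:-→d21:-→d22:-→d23:-→d24:H3  best=H3
  ? 152.19.29.0  path d0:H1→d1:-→d2:-→d3:-→d4:-→d5:-→d6:-→d7:-→d8:-→d9:-→d10:-→d11:-→d12:-→d13:-→d14:-→d15:-→d16:-→d17:-→d18:-→d19:-→d20:-→d21:-→d22:-→d23:-→d24:H3  best=H3
  add 152.16.0.0/12 -> H0 at depth 12
  add 93.32.0.0/12 -> H3 at depth 12
  add 209.240.0.0/12 -> H1 at depth 12
  add 152.0.0.0/8 -> H2 at depth 8
  del 0.0.0.0/0 (clear depth 0)
  ? 93.32.0.1  path d0:-→d1:-→d2:-→d3:-→d4:-→d5:-→d6:-→d7:-→d8:-→d9:-→d10:-→d11:-→d12:H3  best=H3
  add 0.0.0.0/0 -> H2 at depth 0
  ? 93.32.0.11  path d0:H2→d1:-→d2:-→d3:-→d4:-→d5:-→d6:-→d7:-→d8:-→d9:-→d10:-→d11:-→d12:H3  best=H3
  add 93.0.0.0/8 -> H3 at depth 8
  add 93.43.202.0/23 -> H1 at depth 23
  add 19.120.130.128/28 -> H3 at depth 28
  ? 19.120.130.130  path d0:H2→d1:-→d2:-→d3:-→d4:-→d5:-→d6:-→d7:-→d8:-→d9:-→d10:-→d11:-→d12:-→d13:-→d14:-→d15:-→d16:-→d17:-→d18:-→d19:-→d20:-→d21:-→d22:-→d23:-→d24:-→d25:-→d26:-→d27:-→d28:H3  best=H3
  add 209.245.172.128/25 -> H0 at depth 25
  ? 209.245.172.128  path d0:H2→d1:-→d2:-→d3:-→d4:-→d5:-→d6:-→d7:-→d8:-→d9:-→d10:-→d11:-→d12:H1→d13:-→d14:-→d15:-→d16:-→d17:-→d18:-→d19:-→d20:-→d21:-→d22:-→d23:-→d24:-→d25:H0  best=H0
  del 209.240.0.0/12 (clear depth 12)
  add 152.19.29.42/32 -> H1 at depth 32
  add 19.112.0.0/12 -> H1 at depth 12
  add 0.0.0.0/0 -> H0 at depth 0
  add 19.120.0.0/16 -> H1 at depth 16
  ? 19.120.79.72  path d0:H0→d1:-→d2:-→d3:-→d4:-→d5:-→d6:-→d7:-→d8:-→d9:-→d10:-→d11:-→d12:H1→d13:-→d14:-→d15:-→d16:H1  best=H1
  ? 93.43.202.11  path d0:H0→d1:-→d2:-→d3:-→d4:-→d5:-→d6:-→d7:-→d8:H3→d9:-→d10:-→d11:-→d12:H3→d13:-→d14:-→d15:-→d16:-→d17:-→d18:-→d19:-→d20:-→d21:-→d22:-→d23:H1→d24:-→d25:-→d26:-  best=H1

== LOOKUPS ==
["H1","H3","H3","H3","H3","H3","H0","H1","H1"]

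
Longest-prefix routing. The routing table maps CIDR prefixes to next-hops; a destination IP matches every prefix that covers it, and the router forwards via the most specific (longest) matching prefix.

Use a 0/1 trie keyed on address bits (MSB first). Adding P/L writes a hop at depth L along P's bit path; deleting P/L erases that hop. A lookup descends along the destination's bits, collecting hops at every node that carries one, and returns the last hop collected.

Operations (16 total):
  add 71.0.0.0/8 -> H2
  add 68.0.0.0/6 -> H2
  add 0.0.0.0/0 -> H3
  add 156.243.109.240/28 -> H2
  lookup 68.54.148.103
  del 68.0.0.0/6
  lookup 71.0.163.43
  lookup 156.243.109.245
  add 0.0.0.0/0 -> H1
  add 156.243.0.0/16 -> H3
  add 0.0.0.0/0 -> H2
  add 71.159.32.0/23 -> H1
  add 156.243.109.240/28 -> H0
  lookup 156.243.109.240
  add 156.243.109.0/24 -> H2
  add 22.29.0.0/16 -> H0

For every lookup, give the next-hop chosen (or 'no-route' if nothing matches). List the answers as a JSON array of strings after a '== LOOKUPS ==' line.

Trace:
  + 71.0.0.0/8 (H2) depth=8
  + 68.0.0.0/6 (H2) depth=6
  + 0.0.0.0/0 (H3) depth=0
  + 156.243.109.240/28 (H2) depth=28
  Q 68.54.148.103: descend 010001 ; hops seen [H3,H2] ; pick H2
  del 68.0.0.0/6 (clear depth 6)
  Q 71.0.163.43: descend 01000111 ; hops seen [H3,H2] ; pick H2
  Q 156.243.109.245: descend 1001110011110011011011011111 ; hops seen [H3,H2] ; pick H2
  + 0.0.0.0/0 (H1) depth=0
  + 156.243.0.0/16 (H3) depth=16
  + 0.0.0.0/0 (H2) depth=0
  + 71.159.32.0/23 (H1) depth=23
  + 156.243.109.240/28 (H0) depth=28
  Q 156.243.109.240: descend 1001110011110011011011011111 ; hops seen [H2,H3,H0] ; pick H0
  + 156.243.109.0/24 (H2) depth=24
  + 22.29.0.0/16 (H0) depth=16

== LOOKUPS ==
["H2","H2","H2","H0"]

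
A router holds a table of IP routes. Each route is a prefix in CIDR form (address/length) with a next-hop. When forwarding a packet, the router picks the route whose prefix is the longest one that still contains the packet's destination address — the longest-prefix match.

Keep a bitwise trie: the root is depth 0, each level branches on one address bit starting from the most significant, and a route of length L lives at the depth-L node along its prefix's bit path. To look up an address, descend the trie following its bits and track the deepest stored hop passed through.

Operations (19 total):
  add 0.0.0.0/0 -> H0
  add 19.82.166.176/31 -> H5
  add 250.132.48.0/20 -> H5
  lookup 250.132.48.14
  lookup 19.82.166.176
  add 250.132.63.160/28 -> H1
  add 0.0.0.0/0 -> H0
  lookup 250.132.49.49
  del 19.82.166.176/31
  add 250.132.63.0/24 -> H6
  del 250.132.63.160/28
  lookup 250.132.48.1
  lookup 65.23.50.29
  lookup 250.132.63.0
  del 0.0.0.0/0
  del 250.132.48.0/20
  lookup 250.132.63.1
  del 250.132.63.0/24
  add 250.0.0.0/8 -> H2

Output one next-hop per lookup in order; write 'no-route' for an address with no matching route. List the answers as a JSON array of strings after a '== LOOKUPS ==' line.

Apply in order:
  + 0.0.0.0/0 (H0) depth=0
  + 19.82.166.176/31 (H5) depth=31
  + 250.132.48.0/20 (H5) depth=20
  ? 250.132.48.14  path d0:H0→d1:-→d2:-→d3:-→d4:-→d5:-→d6:-→d7:-→d8:-→d9:-→d10:-→d11:-→d12:-→d13:-→d14:-→d15:-→d16:-→d17:-→d18:-→d19:-→d20:H5  best=H5
  ? 19.82.166.176  path d0:H0→d1:-→d2:-→d3:-→d4:-→d5:-→d6:-→d7:-→d8:-→d9:-→d10:-→d11:-→d12:-→d13:-→d14:-→d15:-→d16:-→d17:-→d18:-→d19:-→d20:-→d21:-→d22:-→d23:-→d24:-→d25:-→d26:-→d27:-→d28:-→d29:-→d30:-→d31:H5  best=H5
  + 250.132.63.160/28 (H1) depth=28
  + 0.0.0.0/0 (H0) depth=0
  ? 250.132.49.49  path d0:H0→d1:-→d2:-→d3:-→d4:-→d5:-→d6:-→d7:-→d8:-→d9:-→d10:-→d11:-→d12:-→d13:-→d14:-→d15:-→d16:-→d17:-→d18:-→d19:-→d20:H5  best=H5
  del 19.82.166.176/31 (clear depth 31)
  + 250.132.63.0/24 (H6) depth=24
  del 250.132.63.160/28 (clear depth 28)
  ? 250.132.48.1  path d0:H0→d1:-→d2:-→d3:-→d4:-→d5:-→d6:-→d7:-→d8:-→d9:-→d10:-→d11:-→d12:-→d13:-→d14:-→d15:-→d16:-→d17:-→d18:-→d19:-→d20:H5  best=H5
  ? 65.23.50.29  path d0:H0→d1:-  best=H0
  ? 250.132.63.0  path d0:H0→d1:-→d2:-→d3:-→d4:-→d5:-→d6:-→d7:-→d8:-→d9:-→d10:-→d11:-→d12:-→d13:-→d14:-→d15:-→d16:-→d17:-→d18:-→d19:-→d20:H5→d21:-→d22:-→d23:-→d24:H6  best=H6
  del 0.0.0.0/0 (clear depth 0)
  del 250.132.48.0/20 (clear depth 20)
  ? 250.132.63.1  path d0:-→d1:-→d2:-→d3:-→d4:-→d5:-→d6:-→d7:-→d8:-→d9:-→d10:-→d11:-→d12:-→d13:-→d14:-→d15:-→d16:-→d17:-→d18:-→d19:-→d20:-→d21:-→d22:-→d23:-→d24:H6  best=H6
  del 250.132.63.0/24 (clear depth 24)
  + 250.0.0.0/8 (H2) depth=8

== LOOKUPS ==
["H5","H5","H5","H5","H0","H6","H6"]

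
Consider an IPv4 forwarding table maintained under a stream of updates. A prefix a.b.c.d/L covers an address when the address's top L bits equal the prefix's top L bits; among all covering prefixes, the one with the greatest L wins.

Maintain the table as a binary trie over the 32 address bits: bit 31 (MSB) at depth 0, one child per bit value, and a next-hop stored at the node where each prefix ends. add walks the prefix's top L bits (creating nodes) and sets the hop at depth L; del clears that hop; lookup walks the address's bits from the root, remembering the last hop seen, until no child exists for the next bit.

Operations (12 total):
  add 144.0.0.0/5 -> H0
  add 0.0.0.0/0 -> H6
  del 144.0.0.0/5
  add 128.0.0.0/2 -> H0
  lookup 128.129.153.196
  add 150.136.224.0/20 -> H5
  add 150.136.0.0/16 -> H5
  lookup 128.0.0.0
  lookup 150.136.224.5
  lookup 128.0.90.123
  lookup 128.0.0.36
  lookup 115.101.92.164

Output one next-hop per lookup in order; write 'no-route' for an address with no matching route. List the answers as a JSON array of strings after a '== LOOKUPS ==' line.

Process each operation:
  add 144.0.0.0/5 -> H0 at depth 5
  add 0.0.0.0/0 -> H6 at depth 0
  del 144.0.0.0/5 (clear depth 5)
  add 128.0.0.0/2 -> H0 at depth 2
  ? 128.129.153.196  path d0:H6→d1:-→d2:H0→d3:-  best=H0
  add 150.136.224.0/20 -> H5 at depth 20
  add 150.136.0.0/16 -> H5 at depth 16
  ? 128.0.0.0  path d0:H6→d1:-→d2:H0→d3:-  best=H0
  ? 150.136.224.5  path d0:H6→d1:-→d2:H0→d3:-→d4:-→d5:-→d6:-→d7:-→d8:-→d9:-→d10:-→d11:-→d12:-→d13:-→d14:-→d15:-→d16:H5→d17:-→d18:-→d19:-→d20:H5  best=H5
  ? 128.0.90.123  path d0:H6→d1:-→d2:H0→d3:-  best=H0
  ? 128.0.0.36  path d0:H6→d1:-→d2:H0→d3:-  best=H0
  ? 115.101.92.164  path d0:H6  best=H6

== LOOKUPS ==
["H0","H0","H5","H0","H0","H6"]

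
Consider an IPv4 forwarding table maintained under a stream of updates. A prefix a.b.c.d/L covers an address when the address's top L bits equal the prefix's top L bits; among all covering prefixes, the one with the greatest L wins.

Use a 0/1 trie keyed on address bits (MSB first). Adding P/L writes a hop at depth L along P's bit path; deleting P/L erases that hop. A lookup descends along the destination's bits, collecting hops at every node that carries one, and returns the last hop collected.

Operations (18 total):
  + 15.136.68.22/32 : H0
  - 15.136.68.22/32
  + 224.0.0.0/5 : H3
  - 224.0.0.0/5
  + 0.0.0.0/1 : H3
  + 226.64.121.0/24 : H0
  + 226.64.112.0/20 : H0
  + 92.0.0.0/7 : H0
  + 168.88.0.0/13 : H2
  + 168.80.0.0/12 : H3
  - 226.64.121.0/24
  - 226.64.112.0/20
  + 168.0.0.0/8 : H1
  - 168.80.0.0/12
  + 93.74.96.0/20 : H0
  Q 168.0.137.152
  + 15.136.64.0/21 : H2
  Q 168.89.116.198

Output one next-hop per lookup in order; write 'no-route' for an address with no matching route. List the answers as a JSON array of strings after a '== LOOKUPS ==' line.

Apply in order:
  add 15.136.68.22/32 -> H0 at depth 32
  - 15.136.68.22/32 clear@32
  add 224.0.0.0/5 -> H3 at depth 5
  - 224.0.0.0/5 clear@5
  add 0.0.0.0/1 -> H3 at depth 1
  add 226.64.121.0/24 -> H0 at depth 24
  add 226.64.112.0/20 -> H0 at depth 20
  add 92.0.0.0/7 -> H0 at depth 7
  add 168.88.0.0/13 -> H2 at depth 13
  add 168.80.0.0/12 -> H3 at depth 12
  - 226.64.121.0/24 clear@24
  - 226.64.112.0/20 clear@20
  add 168.0.0.0/8 -> H1 at depth 8
  - 168.80.0.0/12 clear@12
  add 93.74.96.0/20 -> H0 at depth 20
  Q 168.0.137.152: descend 101010000 ; hops seen [H1] ; pick H1
  add 15.136.64.0/21 -> H2 at depth 21
  Q 168.89.116.198: descend 1010100001011 ; hops seen [H1,H2] ; pick H2

== LOOKUPS ==
["H1","H2"]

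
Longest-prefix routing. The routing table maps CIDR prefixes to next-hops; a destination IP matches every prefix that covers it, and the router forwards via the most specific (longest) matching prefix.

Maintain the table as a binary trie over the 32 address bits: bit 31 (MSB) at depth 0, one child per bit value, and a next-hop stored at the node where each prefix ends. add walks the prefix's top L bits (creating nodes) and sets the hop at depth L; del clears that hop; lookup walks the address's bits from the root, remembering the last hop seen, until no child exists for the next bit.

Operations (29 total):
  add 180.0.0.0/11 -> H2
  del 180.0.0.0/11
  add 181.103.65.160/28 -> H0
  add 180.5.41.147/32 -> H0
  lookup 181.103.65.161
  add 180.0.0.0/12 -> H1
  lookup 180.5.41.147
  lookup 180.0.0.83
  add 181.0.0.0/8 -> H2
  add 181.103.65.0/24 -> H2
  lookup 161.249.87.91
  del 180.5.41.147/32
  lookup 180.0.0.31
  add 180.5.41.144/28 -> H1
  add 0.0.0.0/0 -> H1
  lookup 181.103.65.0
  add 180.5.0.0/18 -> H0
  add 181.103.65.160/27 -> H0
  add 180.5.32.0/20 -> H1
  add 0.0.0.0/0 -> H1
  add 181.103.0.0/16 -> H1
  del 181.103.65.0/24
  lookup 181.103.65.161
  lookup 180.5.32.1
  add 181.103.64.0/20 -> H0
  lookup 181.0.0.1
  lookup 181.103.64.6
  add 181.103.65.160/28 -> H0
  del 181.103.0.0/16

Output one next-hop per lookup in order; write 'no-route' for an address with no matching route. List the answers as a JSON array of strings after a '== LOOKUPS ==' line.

Apply in order:
  + 180.0.0.0/11 (H2) depth=11
  del 180.0.0.0/11 (clear depth 11)
  + 181.103.65.160/28 (H0) depth=28
  + 180.5.41.147/32 (H0) depth=32
  Q 181.103.65.161: descend 1011010101100111010000011010 ; hops seen [H0] ; pick H0
  + 180.0.0.0/12 (H1) depth=12
  Q 180.5.41.147: descend 10110100000001010010100110010011 ; hops seen [H1,H0] ; pick H0
  Q 180.0.0.83: descend 1011010000000 ; hops seen [H1] ; pick H1
  + 181.0.0.0/8 (H2) depth=8
  + 181.103.65.0/24 (H2) depth=24
  Q 161.249.87.91: descend 101 ; hops seen [∅] ; pick no-route
  del 180.5.41.147/32 (clear depth 32)
  Q 180.0.0.31: descend 1011010000000 ; hops seen [H1] ; pick H1
  + 180.5.41.144/28 (H1) depth=28
  + 0.0.0.0/0 (H1) depth=0
  Q 181.103.65.0: descend 101101010110011101000001 ; hops seen [H1,H2,H2] ; pick H2
  + 180.5.0.0/18 (H0) depth=18
  + 181.103.65.160/27 (H0) depth=27
  + 180.5.32.0/20 (H1) depth=20
  + 0.0.0.0/0 (H1) depth=0
  + 181.103.0.0/16 (H1) depth=16
  del 181.103.65.0/24 (clear depth 24)
  Q 181.103.65.161: descend 1011010101100111010000011010 ; hops seen [H1,H2,H1,H0,H0] ; pick H0
  Q 180.5.32.1: descend 10110100000001010010 ; hops seen [H1,H1,H0,H1] ; pick H1
  + 181.103.64.0/20 (H0) depth=20
  Q 181.0.0.1: descend 101101010 ; hops seen [H1,H2] ; pick H2
  Q 181.103.64.6: descend 10110101011001110100000 ; hops seen [H1,H2,H1,H0] ; pick H0
  + 181.103.65.160/28 (H0) depth=28
  del 181.103.0.0/16 (clear depth 16)

== LOOKUPS ==
["H0","H0","H1","no-route","H1","H2","H0","H1","H2","H0"]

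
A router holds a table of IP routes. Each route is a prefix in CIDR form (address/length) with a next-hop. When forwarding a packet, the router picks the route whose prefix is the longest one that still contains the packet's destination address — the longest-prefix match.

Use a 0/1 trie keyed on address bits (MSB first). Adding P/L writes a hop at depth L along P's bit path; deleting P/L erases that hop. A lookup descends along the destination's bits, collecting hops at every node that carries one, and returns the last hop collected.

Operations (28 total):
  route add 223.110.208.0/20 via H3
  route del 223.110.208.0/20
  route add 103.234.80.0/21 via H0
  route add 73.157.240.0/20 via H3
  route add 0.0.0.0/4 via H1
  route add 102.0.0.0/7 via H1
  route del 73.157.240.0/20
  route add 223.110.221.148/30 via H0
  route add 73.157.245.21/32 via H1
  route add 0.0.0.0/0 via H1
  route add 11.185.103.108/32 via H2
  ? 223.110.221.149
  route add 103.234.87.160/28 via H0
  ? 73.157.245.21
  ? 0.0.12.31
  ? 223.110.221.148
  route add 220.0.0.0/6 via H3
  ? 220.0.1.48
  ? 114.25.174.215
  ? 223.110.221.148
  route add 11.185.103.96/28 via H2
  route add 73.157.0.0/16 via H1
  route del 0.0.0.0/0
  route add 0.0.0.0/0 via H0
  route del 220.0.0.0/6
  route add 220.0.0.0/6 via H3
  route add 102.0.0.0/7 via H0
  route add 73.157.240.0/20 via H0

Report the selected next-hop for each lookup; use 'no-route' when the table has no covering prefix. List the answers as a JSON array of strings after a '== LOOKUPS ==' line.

Trace:
  add 223.110.208.0/20 -> H3 at depth 20
  del 223.110.208.0/20 (clear depth 20)
  add 103.234.80.0/21 -> H0 at depth 21
  add 73.157.240.0/20 -> H3 at depth 20
  add 0.0.0.0/4 -> H1 at depth 4
  add 102.0.0.0/7 -> H1 at depth 7
  del 73.157.240.0/20 (clear depth 20)
  add 223.110.221.148/30 -> H0 at depth 30
  add 73.157.245.21/32 -> H1 at depth 32
  add 0.0.0.0/0 -> H1 at depth 0
  add 11.185.103.108/32 -> H2 at depth 32
  lookup 223.110.221.149: bits 110111110110111011011101100101 walk d0:H1→d1:-→d2:-→d3:-→d4:-→d5:-→d6:-→d7:-→d8:-→d9:-→d10:-→d11:-→d12:-→d13:-→d14:-→d15:-→d16:-→d17:-→d18:-→d19:-→d20:-→d21:-→d22:-→d23:-→d24:-→d25:-→d26:-→d27:-→d28:-→d29:-→d30:H0 -> H0
  add 103.234.87.160/28 -> H0 at depth 28
  lookup 73.157.245.21: bits 01001001100111011111010100010101 walk d0:H1→d1:-→d2:-→d3:-→d4:-→d5:-→d6:-→d7:-→d8:-→d9:-→d10:-→d11:-→d12:-→d13:-→d14:-→d15:-→d16:-→d17:-→d18:-→d19:-→d20:-→d21:-→d22:-→d23:-→d24:-→d25:-→d26:-→d27:-→d28:-→d29:-→d30:-→d31:-→d32:H1 -> H1
  lookup 0.0.12.31: bits 0000 walk d0:H1→d1:-→d2:-→d3:-→d4:H1 -> H1
  lookup 223.110.221.148: bits 110111110110111011011101100101 walk d0:H1→d1:-→d2:-→d3:-→d4:-→d5:-→d6:-→d7:-→d8:-→d9:-→d10:-→d11:-→d12:-→d13:-→d14:-→d15:-→d16:-→d17:-→d18:-→d19:-→d20:-→d21:-→d22:-→d23:-→d24:-→d25:-→d26:-→d27:-→d28:-→d29:-→d30:H0 -> H0
  add 220.0.0.0/6 -> H3 at depth 6
  lookup 220.0.1.48: bits 110111 walk d0:H1→d1:-→d2:-→d3:-→d4:-→d5:-→d6:H3 -> H3
  lookup 114.25.174.215: bits 011 walk d0:H1→d1:-→d2:-→d3:- -> H1
  lookup 223.110.221.148: bits 110111110110111011011101100101 walk d0:H1→d1:-→d2:-→d3:-→d4:-→d5:-→d6:H3→d7:-→d8:-→d9:-→d10:-→d11:-→d12:-→d13:-→d14:-→d15:-→d16:-→d17:-→d18:-→d19:-→d20:-→d21:-→d22:-→d23:-→d24:-→d25:-→d26:-→d27:-→d28:-→d29:-→d30:H0 -> H0
  add 11.185.103.96/28 -> H2 at depth 28
  add 73.157.0.0/16 -> H1 at depth 16
  del 0.0.0.0/0 (clear depth 0)
  add 0.0.0.0/0 -> H0 at depth 0
  del 220.0.0.0/6 (clear depth 6)
  add 220.0.0.0/6 -> H3 at depth 6
  add 102.0.0.0/7 -> H0 at depth 7
  add 73.157.240.0/20 -> H0 at depth 20

== LOOKUPS ==
["H0","H1","H1","H0","H3","H1","H0"]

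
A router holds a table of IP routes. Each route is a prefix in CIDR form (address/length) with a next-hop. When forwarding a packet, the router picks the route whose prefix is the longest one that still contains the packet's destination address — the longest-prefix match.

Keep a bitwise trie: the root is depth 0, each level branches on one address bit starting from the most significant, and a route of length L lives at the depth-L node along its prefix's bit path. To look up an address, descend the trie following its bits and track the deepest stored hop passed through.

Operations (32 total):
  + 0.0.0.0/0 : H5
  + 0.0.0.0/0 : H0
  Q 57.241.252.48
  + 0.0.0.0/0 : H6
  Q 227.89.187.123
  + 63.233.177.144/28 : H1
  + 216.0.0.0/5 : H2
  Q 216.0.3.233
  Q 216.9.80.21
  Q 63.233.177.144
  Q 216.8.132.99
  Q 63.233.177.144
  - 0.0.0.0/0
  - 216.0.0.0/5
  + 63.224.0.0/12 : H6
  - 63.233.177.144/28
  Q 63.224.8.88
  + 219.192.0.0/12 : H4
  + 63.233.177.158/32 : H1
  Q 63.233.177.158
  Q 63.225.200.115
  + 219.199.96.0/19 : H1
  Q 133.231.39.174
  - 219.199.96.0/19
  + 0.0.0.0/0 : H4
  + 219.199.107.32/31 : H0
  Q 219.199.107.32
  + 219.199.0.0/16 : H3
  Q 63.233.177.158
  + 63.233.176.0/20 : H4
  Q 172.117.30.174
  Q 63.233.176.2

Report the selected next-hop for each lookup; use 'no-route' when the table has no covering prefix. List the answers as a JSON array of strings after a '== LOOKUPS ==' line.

Apply in order:
  add 0.0.0.0/0 -> H5 at depth 0
  add 0.0.0.0/0 -> H0 at depth 0
  lookup 57.241.252.48: bits ε walk d0:H0 -> H0
  add 0.0.0.0/0 -> H6 at depth 0
  lookup 227.89.187.123: bits ε walk d0:H6 -> H6
  add 63.233.177.144/28 -> H1 at depth 28
  add 216.0.0.0/5 -> H2 at depth 5
  lookup 216.0.3.233: bits 11011 walk d0:H6→d1:-→d2:-→d3:-→d4:-→d5:H2 -> H2
  lookup 216.9.80.21: bits 11011 walk d0:H6→d1:-→d2:-→d3:-→d4:-→d5:H2 -> H2
  lookup 63.233.177.144: bits 0011111111101001101100011001 walk d0:H6→d1:-→d2:-→d3:-→d4:-→d5:-→d6:-→d7:-→d8:-→d9:-→d10:-→d11:-→d12:-→d13:-→d14:-→d15:-→d16:-→d17:-→d18:-→d19:-→d20:-→d21:-→d22:-→d23:-→d24:-→d25:-→d26:-→d27:-→d28:H1 -> H1
  lookup 216.8.132.99: bits 11011 walk d0:H6→d1:-→d2:-→d3:-→d4:-→d5:H2 -> H2
  lookup 63.233.177.144: bits 0011111111101001101100011001 walk d0:H6→d1:-→d2:-→d3:-→d4:-→d5:-→d6:-→d7:-→d8:-→d9:-→d10:-→d11:-→d12:-→d13:-→d14:-→d15:-→d16:-→d17:-→d18:-→d19:-→d20:-→d21:-→d22:-→d23:-→d24:-→d25:-→d26:-→d27:-→d28:H1 -> H1
  del 0.0.0.0/0 (clear depth 0)
  del 216.0.0.0/5 (clear depth 5)
  add 63.224.0.0/12 -> H6 at depth 12
  del 63.233.177.144/28 (clear depth 28)
  lookup 63.224.8.88: bits 001111111110 walk d0:-→d1:-→d2:-→d3:-→d4:-→d5:-→d6:-→d7:-→d8:-→d9:-→d10:-→d11:-→d12:H6 -> H6
  add 219.192.0.0/12 -> H4 at depth 12
  add 63.233.177.158/32 -> H1 at depth 32
  lookup 63.233.177.158: bits 00111111111010011011000110011110 walk d0:-→d1:-→d2:-→d3:-→d4:-→d5:-→d6:-→d7:-→d8:-→d9:-→d10:-→d11:-→d12:H6→d13:-→d14:-→d15:-→d16:-→d17:-→d18:-→d19:-→d20:-→d21:-→d22:-→d23:-→d24:-→d25:-→d26:-→d27:-→d28:-→d29:-→d30:-→d31:-→d32:H1 -> H1
  lookup 63.225.200.115: bits 001111111110 walk d0:-→d1:-→d2:-→d3:-→d4:-→d5:-→d6:-→d7:-→d8:-→d9:-→d10:-→d11:-→d12:H6 -> H6
  add 219.199.96.0/19 -> H1 at depth 19
  lookup 133.231.39.174: bits 1 walk d0:-→d1:- -> no-route
  del 219.199.96.0/19 (clear depth 19)
  add 0.0.0.0/0 -> H4 at depth 0
  add 219.199.107.32/31 -> H0 at depth 31
  lookup 219.199.107.32: bits 1101101111000111011010110010000 walk d0:H4→d1:-→d2:-→d3:-→d4:-→d5:-→d6:-→d7:-→d8:-→d9:-→d10:-→d11:-→d12:H4→d13:-→d14:-→d15:-→d16:-→d17:-→d18:-→d19:-→d20:-→d21:-→d22:-→d23:-→d24:-→d25:-→d26:-→d27:-→d28:-→d29:-→d30:-→d31:H0 -> H0
  add 219.199.0.0/16 -> H3 at depth 16
  lookup 63.233.177.158: bits 00111111111010011011000110011110 walk d0:H4→d1:-→d2:-→d3:-→d4:-→d5:-→d6:-→d7:-→d8:-→d9:-→d10:-→d11:-→d12:H6→d13:-→d14:-→d15:-→d16:-→d17:-→d18:-→d19:-→d20:-→d21:-→d22:-→d23:-→d24:-→d25:-→d26:-→d27:-→d28:-→d29:-→d30:-→d31:-→d32:H1 -> H1
  add 63.233.176.0/20 -> H4 at depth 20
  lookup 172.117.30.174: bits 1 walk d0:H4→d1:- -> H4
  lookup 63.233.176.2: bits 00111111111010011011000 walk d0:H4→d1:-→d2:-→d3:-→d4:-→d5:-→d6:-→d7:-→d8:-→d9:-→d10:-→d11:-→d12:H6→d13:-→d14:-→d15:-→d16:-→d17:-→d18:-→d19:-→d20:H4→d21:-→d22:-→d23:- -> H4

== LOOKUPS ==
["H0","H6","H2","H2","H1","H2","H1","H6","H1","H6","no-route","H0","H1","H4","H4"]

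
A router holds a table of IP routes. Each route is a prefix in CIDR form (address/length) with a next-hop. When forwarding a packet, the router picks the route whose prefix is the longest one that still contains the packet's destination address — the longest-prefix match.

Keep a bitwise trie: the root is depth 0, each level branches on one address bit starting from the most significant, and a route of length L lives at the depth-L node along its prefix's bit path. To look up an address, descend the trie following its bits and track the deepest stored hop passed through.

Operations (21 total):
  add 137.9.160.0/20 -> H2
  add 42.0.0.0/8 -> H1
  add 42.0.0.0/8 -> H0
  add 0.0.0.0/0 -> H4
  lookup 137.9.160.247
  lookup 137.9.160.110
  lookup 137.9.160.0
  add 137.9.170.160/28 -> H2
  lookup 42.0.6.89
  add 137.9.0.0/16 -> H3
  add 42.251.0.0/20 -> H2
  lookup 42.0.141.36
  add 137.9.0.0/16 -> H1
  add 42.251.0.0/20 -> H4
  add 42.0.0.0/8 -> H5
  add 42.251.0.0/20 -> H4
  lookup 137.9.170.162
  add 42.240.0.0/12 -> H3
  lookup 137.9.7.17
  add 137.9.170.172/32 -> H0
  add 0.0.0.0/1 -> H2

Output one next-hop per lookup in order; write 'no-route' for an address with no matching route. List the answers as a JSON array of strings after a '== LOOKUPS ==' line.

Apply in order:
  + 137.9.160.0/20 (H2) depth=20
  + 42.0.0.0/8 (H1) depth=8
  + 42.0.0.0/8 (H0) depth=8
  + 0.0.0.0/0 (H4) depth=0
  ? 137.9.160.247  path d0:H4→d1:-→d2:-→d3:-→d4:-→d5:-→d6:-→d7:-→d8:-→d9:-→d10:-→d11:-→d12:-→d13:-→d14:-→d15:-→d16:-→d17:-→d18:-→d19:-→d20:H2  best=H2
  ? 137.9.160.110  path d0:H4→d1:-→d2:-→d3:-→d4:-→d5:-→d6:-→d7:-→d8:-→d9:-→d10:-→d11:-→d12:-→d13:-→d14:-→d15:-→d16:-→d17:-→d18:-→d19:-→d20:H2  best=H2
  ? 137.9.160.0  path d0:H4→d1:-→d2:-→d3:-→d4:-→d5:-→d6:-→d7:-→d8:-→d9:-→d10:-→d11:-→d12:-→d13:-→d14:-→d15:-→d16:-→d17:-→d18:-→d19:-→d20:H2  best=H2
  + 137.9.170.160/28 (H2) depth=28
  ? 42.0.6.89  path d0:H4→d1:-→d2:-→d3:-→d4:-→d5:-→d6:-→d7:-→d8:H0  best=H0
  + 137.9.0.0/16 (H3) depth=16
  + 42.251.0.0/20 (H2) depth=20
  ? 42.0.141.36  path d0:H4→d1:-→d2:-→d3:-→d4:-→d5:-→d6:-→d7:-→d8:H0  best=H0
  + 137.9.0.0/16 (H1) depth=16
  + 42.251.0.0/20 (H4) depth=20
  + 42.0.0.0/8 (H5) depth=8
  + 42.251.0.0/20 (H4) depth=20
  ? 137.9.170.162  path d0:H4→d1:-→d2:-→d3:-→d4:-→d5:-→d6:-→d7:-→d8:-→d9:-→d10:-→d11:-→d12:-→d13:-→d14:-→d15:-→d16:H1→d17:-→d18:-→d19:-→d20:H2→d21:-→d22:-→d23:-→d24:-→d25:-→d26:-→d27:-→d28:H2  best=H2
  + 42.240.0.0/12 (H3) depth=12
  ? 137.9.7.17  path d0:H4→d1:-→d2:-→d3:-→d4:-→d5:-→d6:-→d7:-→d8:-→d9:-→d10:-→d11:-→d12:-→d13:-→d14:-→d15:-→d16:H1  best=H1
  + 137.9.170.172/32 (H0) depth=32
  + 0.0.0.0/1 (H2) depth=1

== LOOKUPS ==
["H2","H2","H2","H0","H0","H2","H1"]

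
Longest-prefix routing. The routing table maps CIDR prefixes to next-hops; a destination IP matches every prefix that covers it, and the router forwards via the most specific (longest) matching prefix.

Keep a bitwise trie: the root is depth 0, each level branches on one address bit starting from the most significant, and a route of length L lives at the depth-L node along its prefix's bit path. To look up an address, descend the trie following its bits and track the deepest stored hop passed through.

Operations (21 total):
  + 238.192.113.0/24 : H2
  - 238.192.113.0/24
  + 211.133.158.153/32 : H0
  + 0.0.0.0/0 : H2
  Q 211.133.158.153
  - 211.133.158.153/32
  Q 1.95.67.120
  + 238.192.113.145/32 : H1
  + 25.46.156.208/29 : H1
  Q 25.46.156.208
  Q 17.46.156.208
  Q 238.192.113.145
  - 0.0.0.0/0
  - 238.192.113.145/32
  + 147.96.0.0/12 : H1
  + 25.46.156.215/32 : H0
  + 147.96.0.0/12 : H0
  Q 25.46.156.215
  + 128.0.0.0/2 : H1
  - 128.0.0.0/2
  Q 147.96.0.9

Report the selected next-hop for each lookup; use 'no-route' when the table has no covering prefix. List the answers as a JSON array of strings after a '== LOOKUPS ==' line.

Trace:
  + 238.192.113.0/24 (H2) depth=24
  del 238.192.113.0/24 (clear depth 24)
  + 211.133.158.153/32 (H0) depth=32
  + 0.0.0.0/0 (H2) depth=0
  ? 211.133.158.153  path d0:H2→d1:-→d2:-→d3:-→d4:-→d5:-→d6:-→d7:-→d8:-→d9:-→d10:-→d11:-→d12:-→d13:-→d14:-→d15:-→d16:-→d17:-→d18:-→d19:-→d20:-→d21:-→d22:-→d23:-→d24:-→d25:-→d26:-→d27:-→d28:-→d29:-→d30:-→d31:-→d32:H0  best=H0
  del 211.133.158.153/32 (clear depth 32)
  ? 1.95.67.120  path d0:H2  best=H2
  + 238.192.113.145/32 (H1) depth=32
  + 25.46.156.208/29 (H1) depth=29
  ? 25.46.156.208  path d0:H2→d1:-→d2:-→d3:-→d4:-→d5:-→d6:-→d7:-→d8:-→d9:-→d10:-→d11:-→d12:-→d13:-→d14:-→d15:-→d16:-→d17:-→d18:-→d19:-→d20:-→d21:-→d22:-→d23:-→d24:-→d25:-→d26:-→d27:-→d28:-→d29:H1  best=H1
  ? 17.46.156.208  path d0:H2→d1:-→d2:-→d3:-→d4:-  best=H2
  ? 238.192.113.145  path d0:H2→d1:-→d2:-→d3:-→d4:-→d5:-→d6:-→d7:-→d8:-→d9:-→d10:-→d11:-→d12:-→d13:-→d14:-→d15:-→d16:-→d17:-→d18:-→d19:-→d20:-→d21:-→d22:-→d23:-→d24:-→d25:-→d26:-→d27:-→d28:-→d29:-→d30:-→d31:-→d32:H1  best=H1
  del 0.0.0.0/0 (clear depth 0)
  del 238.192.113.145/32 (clear depth 32)
  + 147.96.0.0/12 (H1) depth=12
  + 25.46.156.215/32 (H0) depth=32
  + 147.96.0.0/12 (H0) depth=12
  ? 25.46.156.215  path d0:-→d1:-→d2:-→d3:-→d4:-→d5:-→d6:-→d7:-→d8:-→d9:-→d10:-→d11:-→d12:-→d13:-→d14:-→d15:-→d16:-→d17:-→d18:-→d19:-→d20:-→d21:-→d22:-→d23:-→d24:-→d25:-→d26:-→d27:-→d28:-→d29:H1→d30:-→d31:-→d32:H0  best=H0
  + 128.0.0.0/2 (H1) depth=2
  del 128.0.0.0/2 (clear depth 2)
  ? 147.96.0.9  path d0:-→d1:-→d2:-→d3:-→d4:-→d5:-→d6:-→d7:-→d8:-→d9:-→d10:-→d11:-→d12:H0  best=H0

== LOOKUPS ==
["H0","H2","H1","H2","H1","H0","H0"]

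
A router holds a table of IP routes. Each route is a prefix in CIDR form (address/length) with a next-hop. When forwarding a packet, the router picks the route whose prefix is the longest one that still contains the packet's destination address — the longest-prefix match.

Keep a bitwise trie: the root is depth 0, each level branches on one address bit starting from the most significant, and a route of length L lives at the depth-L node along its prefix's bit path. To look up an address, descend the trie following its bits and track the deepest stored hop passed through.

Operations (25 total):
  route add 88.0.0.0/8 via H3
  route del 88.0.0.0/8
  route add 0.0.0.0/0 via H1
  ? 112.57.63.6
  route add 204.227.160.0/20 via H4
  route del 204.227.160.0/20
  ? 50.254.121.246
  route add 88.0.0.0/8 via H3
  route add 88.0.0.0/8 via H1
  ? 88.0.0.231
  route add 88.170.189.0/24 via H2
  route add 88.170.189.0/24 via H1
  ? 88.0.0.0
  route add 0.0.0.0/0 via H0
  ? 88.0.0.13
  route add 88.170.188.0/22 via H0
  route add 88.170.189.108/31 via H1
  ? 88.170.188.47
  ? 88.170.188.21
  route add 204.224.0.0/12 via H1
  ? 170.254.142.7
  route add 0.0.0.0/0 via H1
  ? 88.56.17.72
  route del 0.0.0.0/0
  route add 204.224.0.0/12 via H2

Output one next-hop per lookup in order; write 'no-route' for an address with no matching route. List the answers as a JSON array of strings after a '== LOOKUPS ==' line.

Trace:
  + 88.0.0.0/8 (H3) depth=8
  del 88.0.0.0/8 (clear depth 8)
  + 0.0.0.0/0 (H1) depth=0
  ? 112.57.63.6  path d0:H1→d1:-→d2:-  best=H1
  + 204.227.160.0/20 (H4) depth=20
  del 204.227.160.0/20 (clear depth 20)
  ? 50.254.121.246  path d0:H1→d1:-  best=H1
  + 88.0.0.0/8 (H3) depth=8
  + 88.0.0.0/8 (H1) depth=8
  ? 88.0.0.231  path d0:H1→d1:-→d2:-→d3:-→d4:-→d5:-→d6:-→d7:-→d8:H1  best=H1
  + 88.170.189.0/24 (H2) depth=24
  + 88.170.189.0/24 (H1) depth=24
  ? 88.0.0.0  path d0:H1→d1:-→d2:-→d3:-→d4:-→d5:-→d6:-→d7:-→d8:H1  best=H1
  + 0.0.0.0/0 (H0) depth=0
  ? 88.0.0.13  path d0:H0→d1:-→d2:-→d3:-→d4:-→d5:-→d6:-→d7:-→d8:H1  best=H1
  + 88.170.188.0/22 (H0) depth=22
  + 88.170.189.108/31 (H1) depth=31
  ? 88.170.188.47  path d0:H0→d1:-→d2:-→d3:-→d4:-→d5:-→d6:-→d7:-→d8:H1→d9:-→d10:-→d11:-→d12:-→d13:-→d14:-→d15:-→d16:-→d17:-→d18:-→d19:-→d20:-→d21:-→d22:H0→d23:-  best=H0
  ? 88.170.188.21  path d0:H0→d1:-→d2:-→d3:-→d4:-→d5:-→d6:-→d7:-→d8:H1→d9:-→d10:-→d11:-→d12:-→d13:-→d14:-→d15:-→d16:-→d17:-→d18:-→d19:-→d20:-→d21:-→d22:H0→d23:-  best=H0
  + 204.224.0.0/12 (H1) depth=12
  ? 170.254.142.7  path d0:H0→d1:-  best=H0
  + 0.0.0.0/0 (H1) depth=0
  ? 88.56.17.72  path d0:H1→d1:-→d2:-→d3:-→d4:-→d5:-→d6:-→d7:-→d8:H1  best=H1
  del 0.0.0.0/0 (clear depth 0)
  + 204.224.0.0/12 (H2) depth=12

== LOOKUPS ==
["H1","H1","H1","H1","H1","H0","H0","H0","H1"]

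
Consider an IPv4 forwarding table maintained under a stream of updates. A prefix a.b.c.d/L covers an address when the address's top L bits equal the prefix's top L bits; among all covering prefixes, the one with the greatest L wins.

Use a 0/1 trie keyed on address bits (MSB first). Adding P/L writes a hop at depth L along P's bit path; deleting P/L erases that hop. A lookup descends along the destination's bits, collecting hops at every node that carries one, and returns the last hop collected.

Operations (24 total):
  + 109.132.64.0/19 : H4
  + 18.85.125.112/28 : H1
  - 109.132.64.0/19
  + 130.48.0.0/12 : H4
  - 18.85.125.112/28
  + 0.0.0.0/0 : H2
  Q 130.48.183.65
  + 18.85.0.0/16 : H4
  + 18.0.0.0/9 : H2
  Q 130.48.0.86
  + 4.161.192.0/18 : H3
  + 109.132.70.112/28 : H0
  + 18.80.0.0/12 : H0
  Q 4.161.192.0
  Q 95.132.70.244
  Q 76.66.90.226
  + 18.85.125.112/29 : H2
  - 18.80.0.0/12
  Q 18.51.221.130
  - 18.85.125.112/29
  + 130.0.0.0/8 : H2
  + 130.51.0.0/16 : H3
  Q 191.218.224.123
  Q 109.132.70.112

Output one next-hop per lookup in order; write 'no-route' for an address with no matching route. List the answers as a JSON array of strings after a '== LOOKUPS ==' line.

Trace:
  + 109.132.64.0/19 (H4) depth=19
  + 18.85.125.112/28 (H1) depth=28
  - 109.132.64.0/19 clear@19
  + 130.48.0.0/12 (H4) depth=12
  - 18.85.125.112/28 clear@28
  + 0.0.0.0/0 (H2) depth=0
  lookup 130.48.183.65: bits 100000100011 walk d0:H2→d1:-→d2:-→d3:-→d4:-→d5:-→d6:-→d7:-→d8:-→d9:-→d10:-→d11:-→d12:H4 -> H4
  + 18.85.0.0/16 (H4) depth=16
  + 18.0.0.0/9 (H2) depth=9
  lookup 130.48.0.86: bits 100000100011 walk d0:H2→d1:-→d2:-→d3:-→d4:-→d5:-→d6:-→d7:-→d8:-→d9:-→d10:-→d11:-→d12:H4 -> H4
  + 4.161.192.0/18 (H3) depth=18
  + 109.132.70.112/28 (H0) depth=28
  + 18.80.0.0/12 (H0) depth=12
  lookup 4.161.192.0: bits 000001001010000111 walk d0:H2→d1:-→d2:-→d3:-→d4:-→d5:-→d6:-→d7:-→d8:-→d9:-→d10:-→d11:-→d12:-→d13:-→d14:-→d15:-→d16:-→d17:-→d18:H3 -> H3
  lookup 95.132.70.244: bits 01 walk d0:H2→d1:-→d2:- -> H2
  lookup 76.66.90.226: bits 01 walk d0:H2→d1:-→d2:- -> H2
  + 18.85.125.112/29 (H2) depth=29
  - 18.80.0.0/12 clear@12
  lookup 18.51.221.130: bits 000100100 walk d0:H2→d1:-→d2:-→d3:-→d4:-→d5:-→d6:-→d7:-→d8:-→d9:H2 -> H2
  - 18.85.125.112/29 clear@29
  + 130.0.0.0/8 (H2) depth=8
  + 130.51.0.0/16 (H3) depth=16
  lookup 191.218.224.123: bits 10 walk d0:H2→d1:-→d2:- -> H2
  lookup 109.132.70.112: bits 0110110110000100010001100111 walk d0:H2→d1:-→d2:-→d3:-→d4:-→d5:-→d6:-→d7:-→d8:-→d9:-→d10:-→d11:-→d12:-→d13:-→d14:-→d15:-→d16:-→d17:-→d18:-→d19:-→d20:-→d21:-→d22:-→d23:-→d24:-→d25:-→d26:-→d27:-→d28:H0 -> H0

== LOOKUPS ==
["H4","H4","H3","H2","H2","H2","H2","H0"]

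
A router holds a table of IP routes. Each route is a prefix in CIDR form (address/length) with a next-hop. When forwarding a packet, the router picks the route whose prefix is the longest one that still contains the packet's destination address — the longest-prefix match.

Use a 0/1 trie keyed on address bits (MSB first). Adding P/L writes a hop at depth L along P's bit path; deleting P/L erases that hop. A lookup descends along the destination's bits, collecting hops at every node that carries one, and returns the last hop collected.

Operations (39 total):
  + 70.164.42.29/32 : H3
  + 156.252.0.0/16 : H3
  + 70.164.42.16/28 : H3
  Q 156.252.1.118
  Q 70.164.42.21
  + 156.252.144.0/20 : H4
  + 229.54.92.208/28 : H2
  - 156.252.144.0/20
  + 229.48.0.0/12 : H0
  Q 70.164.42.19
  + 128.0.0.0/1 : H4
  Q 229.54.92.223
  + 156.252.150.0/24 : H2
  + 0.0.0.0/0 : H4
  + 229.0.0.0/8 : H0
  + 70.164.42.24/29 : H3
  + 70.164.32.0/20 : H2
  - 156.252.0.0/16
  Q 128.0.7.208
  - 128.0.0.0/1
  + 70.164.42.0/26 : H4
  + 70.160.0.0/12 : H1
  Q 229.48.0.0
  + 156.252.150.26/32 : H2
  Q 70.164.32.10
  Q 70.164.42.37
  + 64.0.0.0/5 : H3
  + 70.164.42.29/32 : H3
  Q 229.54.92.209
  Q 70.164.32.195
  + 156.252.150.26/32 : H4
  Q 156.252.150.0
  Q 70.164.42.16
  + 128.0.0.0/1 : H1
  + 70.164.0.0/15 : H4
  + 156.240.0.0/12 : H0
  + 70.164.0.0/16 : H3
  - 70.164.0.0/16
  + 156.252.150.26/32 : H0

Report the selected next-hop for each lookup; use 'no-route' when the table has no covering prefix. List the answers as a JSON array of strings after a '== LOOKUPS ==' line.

Trace:
  + 70.164.42.29/32 (H3) depth=32
  + 156.252.0.0/16 (H3) depth=16
  + 70.164.42.16/28 (H3) depth=28
  lookup 156.252.1.118: bits 1001110011111100 walk d0:-→d1:-→d2:-→d3:-→d4:-→d5:-→d6:-→d7:-→d8:-→d9:-→d10:-→d11:-→d12:-→d13:-→d14:-→d15:-→d16:H3 -> H3
  lookup 70.164.42.21: bits 0100011010100100001010100001 walk d0:-→d1:-→d2:-→d3:-→d4:-→d5:-→d6:-→d7:-→d8:-→d9:-→d10:-→d11:-→d12:-→d13:-→d14:-→d15:-→d16:-→d17:-→d18:-→d19:-→d20:-→d21:-→d22:-→d23:-→d24:-→d25:-→d26:-→d27:-→d28:H3 -> H3
  + 156.252.144.0/20 (H4) depth=20
  + 229.54.92.208/28 (H2) depth=28
  del 156.252.144.0/20 (clear depth 20)
  + 229.48.0.0/12 (H0) depth=12
  lookup 70.164.42.19: bits 0100011010100100001010100001 walk d0:-→d1:-→d2:-→d3:-→d4:-→d5:-→d6:-→d7:-→d8:-→d9:-→d10:-→d11:-→d12:-→d13:-→d14:-→d15:-→d16:-→d17:-→d18:-→d19:-→d20:-→d21:-→d22:-→d23:-→d24:-→d25:-→d26:-→d27:-→d28:H3 -> H3
  + 128.0.0.0/1 (H4) depth=1
  lookup 229.54.92.223: bits 1110010100110110010111001101 walk d0:-→d1:H4→d2:-→d3:-→d4:-→d5:-→d6:-→d7:-→d8:-→d9:-→d10:-→d11:-→d12:H0→d13:-→d14:-→d15:-→d16:-→d17:-→d18:-→d19:-→d20:-→d21:-→d22:-→d23:-→d24:-→d25:-→d26:-→d27:-→d28:H2 -> H2
  + 156.252.150.0/24 (H2) depth=24
  + 0.0.0.0/0 (H4) depth=0
  + 229.0.0.0/8 (H0) depth=8
  + 70.164.42.24/29 (H3) depth=29
  + 70.164.32.0/20 (H2) depth=20
  del 156.252.0.0/16 (clear depth 16)
  lookup 128.0.7.208: bits 100 walk d0:H4→d1:H4→d2:-→d3:- -> H4
  del 128.0.0.0/1 (clear depth 1)
  + 70.164.42.0/26 (H4) depth=26
  + 70.160.0.0/12 (H1) depth=12
  lookup 229.48.0.0: bits 1110010100110 walk d0:H4→d1:-→d2:-→d3:-→d4:-→d5:-→d6:-→d7:-→d8:H0→d9:-→d10:-→d11:-→d12:H0→d13:- -> H0
  + 156.252.150.26/32 (H2) depth=32
  lookup 70.164.32.10: bits 01000110101001000010 walk d0:H4→d1:-→d2:-→d3:-→d4:-→d5:-→d6:-→d7:-→d8:-→d9:-→d10:-→d11:-→d12:H1→d13:-→d14:-→d15:-→d16:-→d17:-→d18:-→d19:-→d20:H2 -> H2
  lookup 70.164.42.37: bits 01000110101001000010101000 walk d0:H4→d1:-→d2:-→d3:-→d4:-→d5:-→d6:-→d7:-→d8:-→d9:-→d10:-→d11:-→d12:H1→d13:-→d14:-→d15:-→d16:-→d17:-→d18:-→d19:-→d20:H2→d21:-→d22:-→d23:-→d24:-→d25:-→d26:H4 -> H4
  + 64.0.0.0/5 (H3) depth=5
  + 70.164.42.29/32 (H3) depth=32
  lookup 229.54.92.209: bits 1110010100110110010111001101 walk d0:H4→d1:-→d2:-→d3:-→d4:-→d5:-→d6:-→d7:-→d8:H0→d9:-→d10:-→d11:-→d12:H0→d13:-→d14:-→d15:-→d16:-→d17:-→d18:-→d19:-→d20:-→d21:-→d22:-→d23:-→d24:-→d25:-→d26:-→d27:-→d28:H2 -> H2
  lookup 70.164.32.195: bits 01000110101001000010 walk d0:H4→d1:-→d2:-→d3:-→d4:-→d5:H3→d6:-→d7:-→d8:-→d9:-→d10:-→d11:-→d12:H1→d13:-→d14:-→d15:-→d16:-→d17:-→d18:-→d19:-→d20:H2 -> H2
  + 156.252.150.26/32 (H4) depth=32
  lookup 156.252.150.0: bits 100111001111110010010110000 walk d0:H4→d1:-→d2:-→d3:-→d4:-→d5:-→d6:-→d7:-→d8:-→d9:-→d10:-→d11:-→d12:-→d13:-→d14:-→d15:-→d16:-→d17:-→d18:-→d19:-→d20:-→d21:-→d22:-→d23:-→d24:H2→d25:-→d26:-→d27:- -> H2
  lookup 70.164.42.16: bits 0100011010100100001010100001 walk d0:H4→d1:-→d2:-→d3:-→d4:-→d5:H3→d6:-→d7:-→d8:-→d9:-→d10:-→d11:-→d12:H1→d13:-→d14:-→d15:-→d16:-→d17:-→d18:-→d19:-→d20:H2→d21:-→d22:-→d23:-→d24:-→d25:-→d26:H4→d27:-→d28:H3 -> H3
  + 128.0.0.0/1 (H1) depth=1
  + 70.164.0.0/15 (H4) depth=15
  + 156.240.0.0/12 (H0) depth=12
  + 70.164.0.0/16 (H3) depth=16
  del 70.164.0.0/16 (clear depth 16)
  + 156.252.150.26/32 (H0) depth=32

== LOOKUPS ==
["H3","H3","H3","H2","H4","H0","H2","H4","H2","H2","H2","H3"]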